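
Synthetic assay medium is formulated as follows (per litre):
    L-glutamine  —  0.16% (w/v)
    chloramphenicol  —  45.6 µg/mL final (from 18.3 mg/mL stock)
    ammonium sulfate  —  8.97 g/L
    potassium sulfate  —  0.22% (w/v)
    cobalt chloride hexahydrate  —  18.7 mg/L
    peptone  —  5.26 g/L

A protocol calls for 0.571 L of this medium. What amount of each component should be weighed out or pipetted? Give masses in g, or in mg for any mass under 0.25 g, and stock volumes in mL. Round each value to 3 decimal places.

L-glutamine 0.914 g; chloramphenicol 1.423 mL; ammonium sulfate 5.122 g; potassium sulfate 1.256 g; cobalt chloride hexahydrate 10.678 mg; peptone 3.003 g

Scale factor relative to 1 L: 0.571.
L-glutamine: 0.16 g per 100 mL × 571 mL ÷ 100 = 0.914 g
chloramphenicol: dilute stock: 45.6 µg/mL × 571 mL ÷ 18300 µg/mL = 1.423 mL
ammonium sulfate: 8.97 g/L × 0.571 L = 5.122 g
potassium sulfate: 0.22% w/v = 2.2 g/L → 2.2 × 0.571 L = 1.256 g
cobalt chloride hexahydrate: 18.7 mg/L × 0.571 L = 10.678 mg
peptone: 5.26 g/L × 0.571 L = 3.003 g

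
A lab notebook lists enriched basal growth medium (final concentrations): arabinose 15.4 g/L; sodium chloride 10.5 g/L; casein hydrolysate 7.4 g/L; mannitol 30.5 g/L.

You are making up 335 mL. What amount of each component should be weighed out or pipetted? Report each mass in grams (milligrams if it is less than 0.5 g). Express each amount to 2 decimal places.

arabinose 5.16 g; sodium chloride 3.52 g; casein hydrolysate 2.48 g; mannitol 10.22 g

Scale factor relative to 1 L: 0.335.
arabinose: 15.4 g/L × 0.335 L = 5.16 g
sodium chloride: 10.5 g/L × 0.335 L = 3.52 g
casein hydrolysate: 7.4 g/L × 0.335 L = 2.48 g
mannitol: 30.5 g/L × 0.335 L = 10.22 g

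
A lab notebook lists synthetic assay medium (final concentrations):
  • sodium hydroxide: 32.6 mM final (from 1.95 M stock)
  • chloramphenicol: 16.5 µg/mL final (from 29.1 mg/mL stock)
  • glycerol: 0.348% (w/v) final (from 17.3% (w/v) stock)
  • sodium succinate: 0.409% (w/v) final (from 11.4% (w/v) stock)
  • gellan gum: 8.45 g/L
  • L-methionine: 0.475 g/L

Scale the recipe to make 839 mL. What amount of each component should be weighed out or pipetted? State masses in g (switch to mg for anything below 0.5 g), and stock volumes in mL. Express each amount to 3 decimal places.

sodium hydroxide 14.026 mL; chloramphenicol 0.476 mL; glycerol 16.877 mL; sodium succinate 30.101 mL; gellan gum 7.090 g; L-methionine 398.525 mg

Working volume: 839 mL = 0.839 L.
sodium hydroxide: V = C2·V2/C1 = 32.6 mM × 839 mL ÷ 1950 mM = 14.026 mL
chloramphenicol: dilute stock: 16.5 µg/mL × 839 mL ÷ 29100 µg/mL = 0.476 mL
glycerol: dilute stock: 0.348% ÷ 17.3% × 839 mL = 16.877 mL
sodium succinate: dilute stock: 0.409% ÷ 11.4% × 839 mL = 30.101 mL
gellan gum: 8.45 g/L × 0.839 L = 7.090 g
L-methionine: 0.475 g/L × 0.839 L = 0.398525 g = 398.525 mg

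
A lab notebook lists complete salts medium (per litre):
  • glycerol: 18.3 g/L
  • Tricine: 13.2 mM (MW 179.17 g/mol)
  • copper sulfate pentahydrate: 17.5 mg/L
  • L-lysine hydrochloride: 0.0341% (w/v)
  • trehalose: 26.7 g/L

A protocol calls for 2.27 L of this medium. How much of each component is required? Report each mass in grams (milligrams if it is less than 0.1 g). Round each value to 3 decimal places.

glycerol 41.541 g; Tricine 5.369 g; copper sulfate pentahydrate 39.725 mg; L-lysine hydrochloride 0.774 g; trehalose 60.609 g

Scale factor relative to 1 L: 2.27.
glycerol: 18.3 g/L × 2.27 L = 41.541 g
Tricine: 13.2 mmol/L × 179.17 g/mol × 2.27 L ÷ 1000 = 5.369 g
copper sulfate pentahydrate: 17.5 mg/L × 2.27 L = 39.725 mg
L-lysine hydrochloride: 0.0341% w/v = 0.341 g/L → 0.341 × 2.27 L = 0.774 g
trehalose: 26.7 g/L × 2.27 L = 60.609 g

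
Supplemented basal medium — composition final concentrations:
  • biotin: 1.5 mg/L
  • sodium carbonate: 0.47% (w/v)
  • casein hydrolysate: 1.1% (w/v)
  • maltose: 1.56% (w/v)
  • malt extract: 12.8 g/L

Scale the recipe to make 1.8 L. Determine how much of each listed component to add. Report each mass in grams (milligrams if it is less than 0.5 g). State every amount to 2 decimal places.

biotin 2.70 mg; sodium carbonate 8.46 g; casein hydrolysate 19.80 g; maltose 28.08 g; malt extract 23.04 g

Working volume: 1.8 L.
biotin: 1.5 mg/L × 1.8 L = 2.70 mg
sodium carbonate: 0.47% w/v = 4.7 g/L → 4.7 × 1.8 L = 8.46 g
casein hydrolysate: 1.1 g per 100 mL × 1800 mL ÷ 100 = 19.80 g
maltose: 1.56 g per 100 mL × 1800 mL ÷ 100 = 28.08 g
malt extract: 12.8 g/L × 1.8 L = 23.04 g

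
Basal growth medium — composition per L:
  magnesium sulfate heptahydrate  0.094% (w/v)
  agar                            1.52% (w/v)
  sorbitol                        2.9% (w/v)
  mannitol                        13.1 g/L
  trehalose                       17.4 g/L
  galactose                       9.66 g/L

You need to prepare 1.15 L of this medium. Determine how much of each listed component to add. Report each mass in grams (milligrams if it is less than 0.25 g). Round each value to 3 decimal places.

Working volume: 1.15 L.
magnesium sulfate heptahydrate: 0.094% w/v = 0.94 g/L → 0.94 × 1.15 L = 1.081 g
agar: 1.52 g per 100 mL × 1150 mL ÷ 100 = 17.480 g
sorbitol: 2.9 g per 100 mL × 1150 mL ÷ 100 = 33.350 g
mannitol: 13.1 g/L × 1.15 L = 15.065 g
trehalose: 17.4 g/L × 1.15 L = 20.010 g
galactose: 9.66 g/L × 1.15 L = 11.109 g

magnesium sulfate heptahydrate 1.081 g; agar 17.480 g; sorbitol 33.350 g; mannitol 15.065 g; trehalose 20.010 g; galactose 11.109 g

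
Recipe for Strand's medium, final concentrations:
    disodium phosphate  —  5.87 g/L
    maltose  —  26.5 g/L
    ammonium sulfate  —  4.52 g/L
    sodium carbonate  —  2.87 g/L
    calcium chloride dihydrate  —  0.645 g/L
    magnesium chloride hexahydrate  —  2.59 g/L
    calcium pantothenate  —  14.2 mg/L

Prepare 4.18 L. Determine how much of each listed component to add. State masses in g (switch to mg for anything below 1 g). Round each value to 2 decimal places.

Working volume: 4.18 L.
disodium phosphate: 5.87 g/L × 4.18 L = 24.54 g
maltose: 26.5 g/L × 4.18 L = 110.77 g
ammonium sulfate: 4.52 g/L × 4.18 L = 18.89 g
sodium carbonate: 2.87 g/L × 4.18 L = 12.00 g
calcium chloride dihydrate: 0.645 g/L × 4.18 L = 2.70 g
magnesium chloride hexahydrate: 2.59 g/L × 4.18 L = 10.83 g
calcium pantothenate: 14.2 mg/L × 4.18 L = 59.36 mg

disodium phosphate 24.54 g; maltose 110.77 g; ammonium sulfate 18.89 g; sodium carbonate 12.00 g; calcium chloride dihydrate 2.70 g; magnesium chloride hexahydrate 10.83 g; calcium pantothenate 59.36 mg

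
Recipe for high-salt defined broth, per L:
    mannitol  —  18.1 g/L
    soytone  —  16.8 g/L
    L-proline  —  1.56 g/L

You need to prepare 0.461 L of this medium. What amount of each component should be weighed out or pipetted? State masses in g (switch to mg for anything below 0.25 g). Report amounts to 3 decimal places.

mannitol 8.344 g; soytone 7.745 g; L-proline 0.719 g

Working volume: 0.461 L.
mannitol: 18.1 g/L × 0.461 L = 8.344 g
soytone: 16.8 g/L × 0.461 L = 7.745 g
L-proline: 1.56 g/L × 0.461 L = 0.719 g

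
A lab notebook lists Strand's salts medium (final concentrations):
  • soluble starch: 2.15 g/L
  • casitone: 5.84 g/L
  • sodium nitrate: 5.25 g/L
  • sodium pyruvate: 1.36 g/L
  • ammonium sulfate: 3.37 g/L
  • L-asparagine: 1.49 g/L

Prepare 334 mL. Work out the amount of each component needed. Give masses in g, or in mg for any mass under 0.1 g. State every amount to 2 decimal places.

Working volume: 334 mL = 0.334 L.
soluble starch: 2.15 g/L × 0.334 L = 0.72 g
casitone: 5.84 g/L × 0.334 L = 1.95 g
sodium nitrate: 5.25 g/L × 0.334 L = 1.75 g
sodium pyruvate: 1.36 g/L × 0.334 L = 0.45 g
ammonium sulfate: 3.37 g/L × 0.334 L = 1.13 g
L-asparagine: 1.49 g/L × 0.334 L = 0.50 g

soluble starch 0.72 g; casitone 1.95 g; sodium nitrate 1.75 g; sodium pyruvate 0.45 g; ammonium sulfate 1.13 g; L-asparagine 0.50 g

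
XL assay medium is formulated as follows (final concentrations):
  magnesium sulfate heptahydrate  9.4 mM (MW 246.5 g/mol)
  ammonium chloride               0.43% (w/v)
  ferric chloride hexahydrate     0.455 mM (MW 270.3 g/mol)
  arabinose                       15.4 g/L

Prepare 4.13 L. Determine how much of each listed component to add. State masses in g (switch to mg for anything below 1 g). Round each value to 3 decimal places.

Scale factor relative to 1 L: 4.13.
magnesium sulfate heptahydrate: 9.4 mmol/L × 246.5 g/mol × 4.13 L ÷ 1000 = 9.570 g
ammonium chloride: 0.43 g per 100 mL × 4130 mL ÷ 100 = 17.759 g
ferric chloride hexahydrate: 0.455 mmol/L × 270.3 mg/mmol × 4.13 L = 507.934 mg
arabinose: 15.4 g/L × 4.13 L = 63.602 g

magnesium sulfate heptahydrate 9.570 g; ammonium chloride 17.759 g; ferric chloride hexahydrate 507.934 mg; arabinose 63.602 g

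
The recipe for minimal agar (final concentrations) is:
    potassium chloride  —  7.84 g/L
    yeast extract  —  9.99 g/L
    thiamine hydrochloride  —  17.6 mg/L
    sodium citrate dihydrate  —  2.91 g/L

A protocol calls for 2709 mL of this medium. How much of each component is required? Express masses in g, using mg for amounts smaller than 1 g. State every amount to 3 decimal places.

Scale factor relative to 1 L: 2.709.
potassium chloride: 7.84 g/L × 2.709 L = 21.239 g
yeast extract: 9.99 g/L × 2.709 L = 27.063 g
thiamine hydrochloride: 17.6 mg/L × 2.709 L = 47.678 mg
sodium citrate dihydrate: 2.91 g/L × 2.709 L = 7.883 g

potassium chloride 21.239 g; yeast extract 27.063 g; thiamine hydrochloride 47.678 mg; sodium citrate dihydrate 7.883 g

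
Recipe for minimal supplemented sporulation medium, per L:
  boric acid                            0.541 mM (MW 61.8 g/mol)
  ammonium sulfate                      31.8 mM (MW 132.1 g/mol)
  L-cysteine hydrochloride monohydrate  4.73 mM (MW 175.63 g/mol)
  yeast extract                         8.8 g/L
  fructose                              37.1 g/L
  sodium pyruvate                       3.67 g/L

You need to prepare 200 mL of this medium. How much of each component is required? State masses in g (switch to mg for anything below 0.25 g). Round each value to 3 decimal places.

boric acid 6.687 mg; ammonium sulfate 0.840 g; L-cysteine hydrochloride monohydrate 166.146 mg; yeast extract 1.760 g; fructose 7.420 g; sodium pyruvate 0.734 g

Scale factor relative to 1 L: 0.2.
boric acid: 0.541 mmol/L × 61.8 mg/mmol × 0.2 L = 6.687 mg
ammonium sulfate: 31.8 mmol/L × 132.1 g/mol × 0.2 L ÷ 1000 = 0.840 g
L-cysteine hydrochloride monohydrate: 4.73 mmol/L × 175.63 mg/mmol × 0.2 L = 166.146 mg
yeast extract: 8.8 g/L × 0.2 L = 1.760 g
fructose: 37.1 g/L × 0.2 L = 7.420 g
sodium pyruvate: 3.67 g/L × 0.2 L = 0.734 g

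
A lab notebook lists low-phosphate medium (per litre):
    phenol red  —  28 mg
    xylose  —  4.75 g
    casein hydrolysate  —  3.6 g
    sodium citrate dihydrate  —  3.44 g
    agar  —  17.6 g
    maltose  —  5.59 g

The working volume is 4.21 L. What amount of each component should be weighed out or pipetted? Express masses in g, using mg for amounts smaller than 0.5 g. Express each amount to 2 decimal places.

Scale factor = 4210 mL / 1000 mL = 4.21.
phenol red: 28 mg × (4210 mL / 1000 mL) = 117.88 mg
xylose: 4.75 g × (4210 mL / 1000 mL) = 20.00 g
casein hydrolysate: 3.6 g × (4210 mL / 1000 mL) = 15.16 g
sodium citrate dihydrate: 3.44 g × (4210 mL / 1000 mL) = 14.48 g
agar: 17.6 g × (4210 mL / 1000 mL) = 74.10 g
maltose: 5.59 g × (4210 mL / 1000 mL) = 23.53 g

phenol red 117.88 mg; xylose 20.00 g; casein hydrolysate 15.16 g; sodium citrate dihydrate 14.48 g; agar 74.10 g; maltose 23.53 g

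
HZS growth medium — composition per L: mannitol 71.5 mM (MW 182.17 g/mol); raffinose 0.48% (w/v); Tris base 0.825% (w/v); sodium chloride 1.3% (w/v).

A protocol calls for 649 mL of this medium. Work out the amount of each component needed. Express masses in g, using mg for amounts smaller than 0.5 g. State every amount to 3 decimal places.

Target volume = 649 mL = 0.649 L.
mannitol: 71.5 mmol/L × 182.17 g/mol × 0.649 L ÷ 1000 = 8.453 g
raffinose: 0.48 g per 100 mL × 649 mL ÷ 100 = 3.115 g
Tris base: 0.825 g per 100 mL × 649 mL ÷ 100 = 5.354 g
sodium chloride: 1.3% w/v = 13 g/L → 13 × 0.649 L = 8.437 g

mannitol 8.453 g; raffinose 3.115 g; Tris base 5.354 g; sodium chloride 8.437 g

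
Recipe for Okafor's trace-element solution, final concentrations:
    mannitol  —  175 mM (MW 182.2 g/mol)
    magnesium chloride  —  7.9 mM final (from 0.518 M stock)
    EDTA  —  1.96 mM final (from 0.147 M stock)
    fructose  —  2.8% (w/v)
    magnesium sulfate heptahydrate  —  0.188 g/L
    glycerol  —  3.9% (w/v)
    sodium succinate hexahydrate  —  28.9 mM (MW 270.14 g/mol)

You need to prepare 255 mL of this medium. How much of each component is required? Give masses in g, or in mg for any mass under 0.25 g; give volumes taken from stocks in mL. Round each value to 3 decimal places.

mannitol 8.131 g; magnesium chloride 3.889 mL; EDTA 3.400 mL; fructose 7.140 g; magnesium sulfate heptahydrate 47.940 mg; glycerol 9.945 g; sodium succinate hexahydrate 1.991 g

Working volume: 255 mL = 0.255 L.
mannitol: 175 mmol/L × 182.2 g/mol × 0.255 L ÷ 1000 = 8.131 g
magnesium chloride: V = C2·V2/C1 = 7.9 mM × 255 mL ÷ 518 mM = 3.889 mL
EDTA: V = C2·V2/C1 = 1.96 mM × 255 mL ÷ 147 mM = 3.400 mL
fructose: 2.8 g per 100 mL × 255 mL ÷ 100 = 7.140 g
magnesium sulfate heptahydrate: 0.188 g/L × 0.255 L = 0.04794 g = 47.940 mg
glycerol: 3.9% w/v = 39 g/L → 39 × 0.255 L = 9.945 g
sodium succinate hexahydrate: 28.9 mmol/L × 270.14 g/mol × 0.255 L ÷ 1000 = 1.991 g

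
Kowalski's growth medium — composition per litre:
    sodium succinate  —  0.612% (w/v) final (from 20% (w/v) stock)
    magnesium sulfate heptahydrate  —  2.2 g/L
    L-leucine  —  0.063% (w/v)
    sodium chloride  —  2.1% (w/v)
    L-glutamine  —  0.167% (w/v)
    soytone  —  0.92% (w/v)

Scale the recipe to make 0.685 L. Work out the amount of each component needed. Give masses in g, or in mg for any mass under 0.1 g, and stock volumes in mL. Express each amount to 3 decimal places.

sodium succinate 20.961 mL; magnesium sulfate heptahydrate 1.507 g; L-leucine 0.432 g; sodium chloride 14.385 g; L-glutamine 1.144 g; soytone 6.302 g

Working volume: 0.685 L.
sodium succinate: V = C2·V2/C1 = 0.612% ÷ 20% × 685 mL = 20.961 mL
magnesium sulfate heptahydrate: 2.2 g/L × 0.685 L = 1.507 g
L-leucine: 0.063 g per 100 mL × 685 mL ÷ 100 = 0.432 g
sodium chloride: 2.1 g per 100 mL × 685 mL ÷ 100 = 14.385 g
L-glutamine: 0.167% w/v = 1.67 g/L → 1.67 × 0.685 L = 1.144 g
soytone: 0.92% w/v = 9.2 g/L → 9.2 × 0.685 L = 6.302 g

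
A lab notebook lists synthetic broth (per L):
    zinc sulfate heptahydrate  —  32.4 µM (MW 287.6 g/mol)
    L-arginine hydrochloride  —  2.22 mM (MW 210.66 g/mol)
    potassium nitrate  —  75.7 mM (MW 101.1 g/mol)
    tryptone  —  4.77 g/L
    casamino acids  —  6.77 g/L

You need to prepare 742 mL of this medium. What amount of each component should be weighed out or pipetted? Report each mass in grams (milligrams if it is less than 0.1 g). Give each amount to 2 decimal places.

zinc sulfate heptahydrate 6.91 mg; L-arginine hydrochloride 0.35 g; potassium nitrate 5.68 g; tryptone 3.54 g; casamino acids 5.02 g

Working volume: 742 mL = 0.742 L.
zinc sulfate heptahydrate: 32.4 µmol/L × 287.6 g/mol × 0.742 L ÷ 1000 = 6.91 mg
L-arginine hydrochloride: 2.22 mmol/L × 210.66 g/mol × 0.742 L ÷ 1000 = 0.35 g
potassium nitrate: 75.7 mmol/L × 101.1 g/mol × 0.742 L ÷ 1000 = 5.68 g
tryptone: 4.77 g/L × 0.742 L = 3.54 g
casamino acids: 6.77 g/L × 0.742 L = 5.02 g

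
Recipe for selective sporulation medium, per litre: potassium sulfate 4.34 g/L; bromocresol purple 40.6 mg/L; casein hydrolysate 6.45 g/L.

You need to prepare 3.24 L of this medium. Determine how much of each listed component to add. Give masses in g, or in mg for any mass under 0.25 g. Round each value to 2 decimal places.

potassium sulfate 14.06 g; bromocresol purple 131.54 mg; casein hydrolysate 20.90 g

Working volume: 3.24 L.
potassium sulfate: 4.34 g/L × 3.24 L = 14.06 g
bromocresol purple: 40.6 mg/L × 3.24 L = 131.54 mg
casein hydrolysate: 6.45 g/L × 3.24 L = 20.90 g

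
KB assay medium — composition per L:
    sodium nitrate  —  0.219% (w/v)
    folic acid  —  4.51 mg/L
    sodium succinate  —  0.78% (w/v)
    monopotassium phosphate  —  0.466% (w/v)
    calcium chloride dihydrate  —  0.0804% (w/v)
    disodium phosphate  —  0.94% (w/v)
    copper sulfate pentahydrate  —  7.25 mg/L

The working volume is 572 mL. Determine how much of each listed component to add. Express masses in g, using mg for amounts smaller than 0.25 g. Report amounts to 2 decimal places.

sodium nitrate 1.25 g; folic acid 2.58 mg; sodium succinate 4.46 g; monopotassium phosphate 2.67 g; calcium chloride dihydrate 0.46 g; disodium phosphate 5.38 g; copper sulfate pentahydrate 4.15 mg

Working volume: 572 mL = 0.572 L.
sodium nitrate: 0.219% w/v = 2.19 g/L → 2.19 × 0.572 L = 1.25 g
folic acid: 4.51 mg/L × 0.572 L = 2.58 mg
sodium succinate: 0.78 g per 100 mL × 572 mL ÷ 100 = 4.46 g
monopotassium phosphate: 0.466 g per 100 mL × 572 mL ÷ 100 = 2.67 g
calcium chloride dihydrate: 0.0804% w/v = 0.804 g/L → 0.804 × 0.572 L = 0.46 g
disodium phosphate: 0.94 g per 100 mL × 572 mL ÷ 100 = 5.38 g
copper sulfate pentahydrate: 7.25 mg/L × 0.572 L = 4.15 mg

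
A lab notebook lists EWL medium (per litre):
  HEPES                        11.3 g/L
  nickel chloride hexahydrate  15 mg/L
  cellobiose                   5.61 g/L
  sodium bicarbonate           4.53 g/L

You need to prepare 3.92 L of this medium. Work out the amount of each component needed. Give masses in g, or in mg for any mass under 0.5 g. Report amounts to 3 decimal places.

Working volume: 3.92 L.
HEPES: 11.3 g/L × 3.92 L = 44.296 g
nickel chloride hexahydrate: 15 mg/L × 3.92 L = 58.800 mg
cellobiose: 5.61 g/L × 3.92 L = 21.991 g
sodium bicarbonate: 4.53 g/L × 3.92 L = 17.758 g

HEPES 44.296 g; nickel chloride hexahydrate 58.800 mg; cellobiose 21.991 g; sodium bicarbonate 17.758 g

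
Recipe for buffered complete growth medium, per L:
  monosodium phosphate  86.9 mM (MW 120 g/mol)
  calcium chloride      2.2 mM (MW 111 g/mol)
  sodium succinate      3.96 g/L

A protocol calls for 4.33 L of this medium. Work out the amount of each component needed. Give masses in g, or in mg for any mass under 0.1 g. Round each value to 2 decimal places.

Working volume: 4.33 L.
monosodium phosphate: 86.9 mmol/L × 120 g/mol × 4.33 L ÷ 1000 = 45.15 g
calcium chloride: 2.2 mmol/L × 111 g/mol × 4.33 L ÷ 1000 = 1.06 g
sodium succinate: 3.96 g/L × 4.33 L = 17.15 g

monosodium phosphate 45.15 g; calcium chloride 1.06 g; sodium succinate 17.15 g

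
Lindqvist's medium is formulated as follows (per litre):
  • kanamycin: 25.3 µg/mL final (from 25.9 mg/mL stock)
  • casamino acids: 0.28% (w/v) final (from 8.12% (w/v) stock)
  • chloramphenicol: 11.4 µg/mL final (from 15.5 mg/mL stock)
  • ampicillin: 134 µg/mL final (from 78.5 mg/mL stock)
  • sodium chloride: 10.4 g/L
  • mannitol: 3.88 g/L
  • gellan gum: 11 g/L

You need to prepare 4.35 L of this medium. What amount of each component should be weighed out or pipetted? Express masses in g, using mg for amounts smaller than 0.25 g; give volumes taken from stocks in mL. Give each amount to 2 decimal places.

Scale factor relative to 1 L: 4.35.
kanamycin: C1V1 = C2V2 → 25.3 µg/mL × 4350 mL ÷ 25900 µg/mL = 4.25 mL
casamino acids: dilute stock: 0.28% ÷ 8.12% × 4350 mL = 150.00 mL
chloramphenicol: dilute stock: 11.4 µg/mL × 4350 mL ÷ 15500 µg/mL = 3.20 mL
ampicillin: V = C2·V2/C1 = 134 µg/mL × 4350 mL ÷ 78500 µg/mL = 7.43 mL
sodium chloride: 10.4 g/L × 4.35 L = 45.24 g
mannitol: 3.88 g/L × 4.35 L = 16.88 g
gellan gum: 11 g/L × 4.35 L = 47.85 g

kanamycin 4.25 mL; casamino acids 150.00 mL; chloramphenicol 3.20 mL; ampicillin 7.43 mL; sodium chloride 45.24 g; mannitol 16.88 g; gellan gum 47.85 g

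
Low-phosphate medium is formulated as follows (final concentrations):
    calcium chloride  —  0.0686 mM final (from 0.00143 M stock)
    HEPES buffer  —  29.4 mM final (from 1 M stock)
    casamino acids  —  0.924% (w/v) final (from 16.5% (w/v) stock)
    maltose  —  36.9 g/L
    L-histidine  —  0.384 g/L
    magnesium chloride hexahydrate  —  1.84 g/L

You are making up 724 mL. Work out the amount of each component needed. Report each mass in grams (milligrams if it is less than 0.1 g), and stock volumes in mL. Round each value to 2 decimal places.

calcium chloride 34.73 mL; HEPES buffer 21.29 mL; casamino acids 40.54 mL; maltose 26.72 g; L-histidine 0.28 g; magnesium chloride hexahydrate 1.33 g

Target volume = 724 mL = 0.724 L.
calcium chloride: dilute stock: 0.0686 mM × 724 mL ÷ 1.43 mM = 34.73 mL
HEPES buffer: dilute stock: 29.4 mM × 724 mL ÷ 1000 mM = 21.29 mL
casamino acids: V = C2·V2/C1 = 0.924% ÷ 16.5% × 724 mL = 40.54 mL
maltose: 36.9 g/L × 0.724 L = 26.72 g
L-histidine: 0.384 g/L × 0.724 L = 0.28 g
magnesium chloride hexahydrate: 1.84 g/L × 0.724 L = 1.33 g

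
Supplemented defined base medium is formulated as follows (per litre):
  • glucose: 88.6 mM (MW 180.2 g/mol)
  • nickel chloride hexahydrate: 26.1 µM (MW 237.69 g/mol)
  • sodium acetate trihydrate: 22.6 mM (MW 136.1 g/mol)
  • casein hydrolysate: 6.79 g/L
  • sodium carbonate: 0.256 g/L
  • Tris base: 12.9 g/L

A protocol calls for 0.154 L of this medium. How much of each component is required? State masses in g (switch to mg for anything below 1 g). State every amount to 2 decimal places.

Scale factor relative to 1 L: 0.154.
glucose: 88.6 mmol/L × 180.2 g/mol × 0.154 L ÷ 1000 = 2.46 g
nickel chloride hexahydrate: 26.1 µmol/L × 237.69 g/mol × 0.154 L ÷ 1000 = 0.96 mg
sodium acetate trihydrate: 22.6 mmol/L × 136.1 mg/mmol × 0.154 L = 473.68 mg
casein hydrolysate: 6.79 g/L × 0.154 L = 1.05 g
sodium carbonate: 0.256 g/L × 0.154 L = 0.039424 g = 39.42 mg
Tris base: 12.9 g/L × 0.154 L = 1.99 g

glucose 2.46 g; nickel chloride hexahydrate 0.96 mg; sodium acetate trihydrate 473.68 mg; casein hydrolysate 1.05 g; sodium carbonate 39.42 mg; Tris base 1.99 g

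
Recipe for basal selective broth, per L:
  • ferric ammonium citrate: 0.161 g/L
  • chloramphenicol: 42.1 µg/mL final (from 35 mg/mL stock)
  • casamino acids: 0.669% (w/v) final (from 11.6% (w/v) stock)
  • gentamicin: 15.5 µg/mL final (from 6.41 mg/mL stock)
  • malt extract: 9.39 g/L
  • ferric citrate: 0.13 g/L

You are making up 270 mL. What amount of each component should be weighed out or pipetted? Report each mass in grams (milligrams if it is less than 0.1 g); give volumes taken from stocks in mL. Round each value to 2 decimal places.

ferric ammonium citrate 43.47 mg; chloramphenicol 0.32 mL; casamino acids 15.57 mL; gentamicin 0.65 mL; malt extract 2.54 g; ferric citrate 35.10 mg

Working volume: 270 mL = 0.27 L.
ferric ammonium citrate: 0.161 g/L × 0.27 L = 0.04347 g = 43.47 mg
chloramphenicol: dilute stock: 42.1 µg/mL × 270 mL ÷ 35000 µg/mL = 0.32 mL
casamino acids: dilute stock: 0.669% ÷ 11.6% × 270 mL = 15.57 mL
gentamicin: dilute stock: 15.5 µg/mL × 270 mL ÷ 6410 µg/mL = 0.65 mL
malt extract: 9.39 g/L × 0.27 L = 2.54 g
ferric citrate: 0.13 g/L × 0.27 L = 0.0351 g = 35.10 mg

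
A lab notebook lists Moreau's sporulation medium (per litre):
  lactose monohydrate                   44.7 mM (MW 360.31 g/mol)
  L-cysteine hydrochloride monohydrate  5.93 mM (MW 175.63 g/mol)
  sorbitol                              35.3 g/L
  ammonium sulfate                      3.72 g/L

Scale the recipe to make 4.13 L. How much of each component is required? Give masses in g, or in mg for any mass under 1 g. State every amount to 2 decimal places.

lactose monohydrate 66.52 g; L-cysteine hydrochloride monohydrate 4.30 g; sorbitol 145.79 g; ammonium sulfate 15.36 g

Working volume: 4.13 L.
lactose monohydrate: 44.7 mmol/L × 360.31 g/mol × 4.13 L ÷ 1000 = 66.52 g
L-cysteine hydrochloride monohydrate: 5.93 mmol/L × 175.63 g/mol × 4.13 L ÷ 1000 = 4.30 g
sorbitol: 35.3 g/L × 4.13 L = 145.79 g
ammonium sulfate: 3.72 g/L × 4.13 L = 15.36 g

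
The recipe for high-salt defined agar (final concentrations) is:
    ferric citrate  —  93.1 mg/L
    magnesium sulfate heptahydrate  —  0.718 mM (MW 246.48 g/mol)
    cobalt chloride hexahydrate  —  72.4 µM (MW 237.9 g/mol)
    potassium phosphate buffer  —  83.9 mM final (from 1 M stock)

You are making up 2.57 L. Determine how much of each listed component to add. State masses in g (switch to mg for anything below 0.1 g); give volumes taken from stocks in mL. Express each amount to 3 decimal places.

Scale factor relative to 1 L: 2.57.
ferric citrate: 93.1 mg/L × 2.57 L = 239.267 mg = 0.239 g
magnesium sulfate heptahydrate: 0.718 mmol/L × 246.48 g/mol × 2.57 L ÷ 1000 = 0.455 g
cobalt chloride hexahydrate: 72.4 µmol/L × 237.9 g/mol × 2.57 L ÷ 1000 = 44.266 mg
potassium phosphate buffer: dilute stock: 83.9 mM × 2570 mL ÷ 1000 mM = 215.623 mL

ferric citrate 0.239 g; magnesium sulfate heptahydrate 0.455 g; cobalt chloride hexahydrate 44.266 mg; potassium phosphate buffer 215.623 mL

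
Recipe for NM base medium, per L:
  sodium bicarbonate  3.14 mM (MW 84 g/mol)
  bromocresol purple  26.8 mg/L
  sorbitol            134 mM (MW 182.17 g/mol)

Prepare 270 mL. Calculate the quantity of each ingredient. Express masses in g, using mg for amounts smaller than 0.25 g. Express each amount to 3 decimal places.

sodium bicarbonate 71.215 mg; bromocresol purple 7.236 mg; sorbitol 6.591 g

Scale factor relative to 1 L: 0.27.
sodium bicarbonate: 3.14 mmol/L × 84 mg/mmol × 0.27 L = 71.215 mg
bromocresol purple: 26.8 mg/L × 0.27 L = 7.236 mg
sorbitol: 134 mmol/L × 182.17 g/mol × 0.27 L ÷ 1000 = 6.591 g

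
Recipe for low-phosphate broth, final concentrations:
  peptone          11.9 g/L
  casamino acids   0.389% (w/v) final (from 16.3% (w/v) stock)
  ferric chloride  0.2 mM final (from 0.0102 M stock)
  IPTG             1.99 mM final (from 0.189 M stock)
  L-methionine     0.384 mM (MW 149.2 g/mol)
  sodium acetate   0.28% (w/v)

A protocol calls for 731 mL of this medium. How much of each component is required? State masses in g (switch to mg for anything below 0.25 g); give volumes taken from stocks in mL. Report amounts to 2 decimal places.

peptone 8.70 g; casamino acids 17.45 mL; ferric chloride 14.33 mL; IPTG 7.70 mL; L-methionine 41.88 mg; sodium acetate 2.05 g

Target volume = 731 mL = 0.731 L.
peptone: 11.9 g/L × 0.731 L = 8.70 g
casamino acids: V = C2·V2/C1 = 0.389% ÷ 16.3% × 731 mL = 17.45 mL
ferric chloride: V = C2·V2/C1 = 0.2 mM × 731 mL ÷ 10.2 mM = 14.33 mL
IPTG: V = C2·V2/C1 = 1.99 mM × 731 mL ÷ 189 mM = 7.70 mL
L-methionine: 0.384 mmol/L × 149.2 mg/mmol × 0.731 L = 41.88 mg
sodium acetate: 0.28% w/v = 2.8 g/L → 2.8 × 0.731 L = 2.05 g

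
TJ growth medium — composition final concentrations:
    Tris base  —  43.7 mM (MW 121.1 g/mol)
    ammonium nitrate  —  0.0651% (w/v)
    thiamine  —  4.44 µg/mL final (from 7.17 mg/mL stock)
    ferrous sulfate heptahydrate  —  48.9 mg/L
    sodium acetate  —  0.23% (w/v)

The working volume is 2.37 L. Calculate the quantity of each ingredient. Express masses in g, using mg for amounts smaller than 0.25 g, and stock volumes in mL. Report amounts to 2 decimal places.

Scale factor relative to 1 L: 2.37.
Tris base: 43.7 mmol/L × 121.1 g/mol × 2.37 L ÷ 1000 = 12.54 g
ammonium nitrate: 0.0651 g per 100 mL × 2370 mL ÷ 100 = 1.54 g
thiamine: C1V1 = C2V2 → 4.44 µg/mL × 2370 mL ÷ 7170 µg/mL = 1.47 mL
ferrous sulfate heptahydrate: 48.9 mg/L × 2.37 L = 115.89 mg
sodium acetate: 0.23 g per 100 mL × 2370 mL ÷ 100 = 5.45 g

Tris base 12.54 g; ammonium nitrate 1.54 g; thiamine 1.47 mL; ferrous sulfate heptahydrate 115.89 mg; sodium acetate 5.45 g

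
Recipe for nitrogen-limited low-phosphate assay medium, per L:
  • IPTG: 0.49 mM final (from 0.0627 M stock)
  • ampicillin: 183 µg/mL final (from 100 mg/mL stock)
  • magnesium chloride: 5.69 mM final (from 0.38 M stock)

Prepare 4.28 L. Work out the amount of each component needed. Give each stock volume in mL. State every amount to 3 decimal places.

Working volume: 4.28 L.
IPTG: dilute stock: 0.49 mM × 4280 mL ÷ 62.7 mM = 33.448 mL
ampicillin: dilute stock: 183 µg/mL × 4280 mL ÷ 100000 µg/mL = 7.832 mL
magnesium chloride: C1V1 = C2V2 → 5.69 mM × 4280 mL ÷ 380 mM = 64.087 mL

IPTG 33.448 mL; ampicillin 7.832 mL; magnesium chloride 64.087 mL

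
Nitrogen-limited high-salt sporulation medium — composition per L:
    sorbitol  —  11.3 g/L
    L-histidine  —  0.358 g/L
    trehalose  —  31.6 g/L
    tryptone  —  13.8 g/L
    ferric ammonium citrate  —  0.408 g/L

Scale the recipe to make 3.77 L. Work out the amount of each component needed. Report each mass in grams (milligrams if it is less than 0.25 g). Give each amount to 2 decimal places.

sorbitol 42.60 g; L-histidine 1.35 g; trehalose 119.13 g; tryptone 52.03 g; ferric ammonium citrate 1.54 g

Working volume: 3.77 L.
sorbitol: 11.3 g/L × 3.77 L = 42.60 g
L-histidine: 0.358 g/L × 3.77 L = 1.35 g
trehalose: 31.6 g/L × 3.77 L = 119.13 g
tryptone: 13.8 g/L × 3.77 L = 52.03 g
ferric ammonium citrate: 0.408 g/L × 3.77 L = 1.54 g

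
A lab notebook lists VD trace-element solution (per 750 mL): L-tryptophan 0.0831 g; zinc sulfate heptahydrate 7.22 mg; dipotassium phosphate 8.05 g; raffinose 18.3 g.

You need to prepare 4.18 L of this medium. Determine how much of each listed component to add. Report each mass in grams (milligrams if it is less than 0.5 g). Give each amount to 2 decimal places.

L-tryptophan 463.14 mg; zinc sulfate heptahydrate 40.24 mg; dipotassium phosphate 44.87 g; raffinose 101.99 g

Scale factor = 4180 mL / 750 mL = 5.57333.
L-tryptophan: 0.0831 g × (4180 mL / 750 mL) = 0.463144 g = 463.14 mg
zinc sulfate heptahydrate: 7.22 mg × (4180 mL / 750 mL) = 40.24 mg
dipotassium phosphate: 8.05 g × (4180 mL / 750 mL) = 44.87 g
raffinose: 18.3 g × (4180 mL / 750 mL) = 101.99 g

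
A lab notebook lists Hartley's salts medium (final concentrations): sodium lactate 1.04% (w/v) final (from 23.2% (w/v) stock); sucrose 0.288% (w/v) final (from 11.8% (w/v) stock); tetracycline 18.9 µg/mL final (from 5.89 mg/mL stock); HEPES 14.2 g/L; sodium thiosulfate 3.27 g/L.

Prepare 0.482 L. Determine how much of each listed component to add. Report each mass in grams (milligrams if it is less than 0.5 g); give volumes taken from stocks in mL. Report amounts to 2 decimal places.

Working volume: 0.482 L.
sodium lactate: dilute stock: 1.04% ÷ 23.2% × 482 mL = 21.61 mL
sucrose: dilute stock: 0.288% ÷ 11.8% × 482 mL = 11.76 mL
tetracycline: C1V1 = C2V2 → 18.9 µg/mL × 482 mL ÷ 5890 µg/mL = 1.55 mL
HEPES: 14.2 g/L × 0.482 L = 6.84 g
sodium thiosulfate: 3.27 g/L × 0.482 L = 1.58 g

sodium lactate 21.61 mL; sucrose 11.76 mL; tetracycline 1.55 mL; HEPES 6.84 g; sodium thiosulfate 1.58 g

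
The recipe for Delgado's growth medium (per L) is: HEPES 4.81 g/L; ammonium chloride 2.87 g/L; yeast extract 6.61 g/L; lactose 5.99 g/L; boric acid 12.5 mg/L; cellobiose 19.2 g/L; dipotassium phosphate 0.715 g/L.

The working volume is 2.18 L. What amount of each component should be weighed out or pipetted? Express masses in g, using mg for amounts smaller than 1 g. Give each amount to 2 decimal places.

Working volume: 2.18 L.
HEPES: 4.81 g/L × 2.18 L = 10.49 g
ammonium chloride: 2.87 g/L × 2.18 L = 6.26 g
yeast extract: 6.61 g/L × 2.18 L = 14.41 g
lactose: 5.99 g/L × 2.18 L = 13.06 g
boric acid: 12.5 mg/L × 2.18 L = 27.25 mg
cellobiose: 19.2 g/L × 2.18 L = 41.86 g
dipotassium phosphate: 0.715 g/L × 2.18 L = 1.56 g

HEPES 10.49 g; ammonium chloride 6.26 g; yeast extract 14.41 g; lactose 13.06 g; boric acid 27.25 mg; cellobiose 41.86 g; dipotassium phosphate 1.56 g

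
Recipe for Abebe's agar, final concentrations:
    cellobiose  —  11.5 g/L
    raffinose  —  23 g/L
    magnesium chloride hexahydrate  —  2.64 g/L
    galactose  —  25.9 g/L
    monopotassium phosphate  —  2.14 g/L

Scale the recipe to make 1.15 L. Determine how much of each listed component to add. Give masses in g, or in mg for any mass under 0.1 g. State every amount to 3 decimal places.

cellobiose 13.225 g; raffinose 26.450 g; magnesium chloride hexahydrate 3.036 g; galactose 29.785 g; monopotassium phosphate 2.461 g

Scale factor relative to 1 L: 1.15.
cellobiose: 11.5 g/L × 1.15 L = 13.225 g
raffinose: 23 g/L × 1.15 L = 26.450 g
magnesium chloride hexahydrate: 2.64 g/L × 1.15 L = 3.036 g
galactose: 25.9 g/L × 1.15 L = 29.785 g
monopotassium phosphate: 2.14 g/L × 1.15 L = 2.461 g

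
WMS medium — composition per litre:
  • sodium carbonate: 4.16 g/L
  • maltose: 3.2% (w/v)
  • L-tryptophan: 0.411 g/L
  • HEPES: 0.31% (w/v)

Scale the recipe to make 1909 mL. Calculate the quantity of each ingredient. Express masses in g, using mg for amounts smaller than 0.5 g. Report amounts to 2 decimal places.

Target volume = 1909 mL = 1.909 L.
sodium carbonate: 4.16 g/L × 1.909 L = 7.94 g
maltose: 3.2% w/v = 32 g/L → 32 × 1.909 L = 61.09 g
L-tryptophan: 0.411 g/L × 1.909 L = 0.78 g
HEPES: 0.31 g per 100 mL × 1909 mL ÷ 100 = 5.92 g

sodium carbonate 7.94 g; maltose 61.09 g; L-tryptophan 0.78 g; HEPES 5.92 g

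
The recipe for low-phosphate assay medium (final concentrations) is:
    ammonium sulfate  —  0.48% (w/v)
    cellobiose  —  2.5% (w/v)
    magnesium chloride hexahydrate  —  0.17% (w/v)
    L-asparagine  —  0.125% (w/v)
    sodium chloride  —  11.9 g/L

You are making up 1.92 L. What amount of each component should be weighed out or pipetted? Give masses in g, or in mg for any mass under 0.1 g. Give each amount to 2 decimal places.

ammonium sulfate 9.22 g; cellobiose 48.00 g; magnesium chloride hexahydrate 3.26 g; L-asparagine 2.40 g; sodium chloride 22.85 g

Scale factor relative to 1 L: 1.92.
ammonium sulfate: 0.48% w/v = 4.8 g/L → 4.8 × 1.92 L = 9.22 g
cellobiose: 2.5% w/v = 25 g/L → 25 × 1.92 L = 48.00 g
magnesium chloride hexahydrate: 0.17 g per 100 mL × 1920 mL ÷ 100 = 3.26 g
L-asparagine: 0.125 g per 100 mL × 1920 mL ÷ 100 = 2.40 g
sodium chloride: 11.9 g/L × 1.92 L = 22.85 g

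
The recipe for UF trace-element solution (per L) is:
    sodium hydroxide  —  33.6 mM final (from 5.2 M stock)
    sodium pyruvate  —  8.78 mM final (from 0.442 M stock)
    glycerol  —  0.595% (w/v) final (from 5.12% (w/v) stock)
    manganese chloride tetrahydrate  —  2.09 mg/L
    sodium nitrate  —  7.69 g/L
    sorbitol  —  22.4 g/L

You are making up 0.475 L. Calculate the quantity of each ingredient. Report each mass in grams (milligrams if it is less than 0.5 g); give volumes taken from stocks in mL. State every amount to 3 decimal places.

Scale factor relative to 1 L: 0.475.
sodium hydroxide: V = C2·V2/C1 = 33.6 mM × 475 mL ÷ 5200 mM = 3.069 mL
sodium pyruvate: C1V1 = C2V2 → 8.78 mM × 475 mL ÷ 442 mM = 9.436 mL
glycerol: V = C2·V2/C1 = 0.595% ÷ 5.12% × 475 mL = 55.200 mL
manganese chloride tetrahydrate: 2.09 mg/L × 0.475 L = 0.993 mg
sodium nitrate: 7.69 g/L × 0.475 L = 3.653 g
sorbitol: 22.4 g/L × 0.475 L = 10.640 g

sodium hydroxide 3.069 mL; sodium pyruvate 9.436 mL; glycerol 55.200 mL; manganese chloride tetrahydrate 0.993 mg; sodium nitrate 3.653 g; sorbitol 10.640 g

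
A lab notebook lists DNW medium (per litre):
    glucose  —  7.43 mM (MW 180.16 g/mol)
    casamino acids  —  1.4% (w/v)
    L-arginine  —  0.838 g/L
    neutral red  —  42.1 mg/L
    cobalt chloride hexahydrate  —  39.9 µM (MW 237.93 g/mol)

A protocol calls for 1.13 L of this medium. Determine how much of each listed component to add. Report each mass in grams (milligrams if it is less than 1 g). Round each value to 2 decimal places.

glucose 1.51 g; casamino acids 15.82 g; L-arginine 946.94 mg; neutral red 47.57 mg; cobalt chloride hexahydrate 10.73 mg

Scale factor relative to 1 L: 1.13.
glucose: 7.43 mmol/L × 180.16 g/mol × 1.13 L ÷ 1000 = 1.51 g
casamino acids: 1.4 g per 100 mL × 1130 mL ÷ 100 = 15.82 g
L-arginine: 0.838 g/L × 1.13 L = 0.94694 g = 946.94 mg
neutral red: 42.1 mg/L × 1.13 L = 47.57 mg
cobalt chloride hexahydrate: 39.9 µmol/L × 237.93 g/mol × 1.13 L ÷ 1000 = 10.73 mg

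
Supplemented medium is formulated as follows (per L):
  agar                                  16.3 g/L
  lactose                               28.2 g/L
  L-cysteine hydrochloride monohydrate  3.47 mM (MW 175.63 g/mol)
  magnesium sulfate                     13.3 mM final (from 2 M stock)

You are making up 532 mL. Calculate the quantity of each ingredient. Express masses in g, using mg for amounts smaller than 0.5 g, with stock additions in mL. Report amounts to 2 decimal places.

Working volume: 532 mL = 0.532 L.
agar: 16.3 g/L × 0.532 L = 8.67 g
lactose: 28.2 g/L × 0.532 L = 15.00 g
L-cysteine hydrochloride monohydrate: 3.47 mmol/L × 175.63 mg/mmol × 0.532 L = 324.22 mg
magnesium sulfate: dilute stock: 13.3 mM × 532 mL ÷ 2000 mM = 3.54 mL

agar 8.67 g; lactose 15.00 g; L-cysteine hydrochloride monohydrate 324.22 mg; magnesium sulfate 3.54 mL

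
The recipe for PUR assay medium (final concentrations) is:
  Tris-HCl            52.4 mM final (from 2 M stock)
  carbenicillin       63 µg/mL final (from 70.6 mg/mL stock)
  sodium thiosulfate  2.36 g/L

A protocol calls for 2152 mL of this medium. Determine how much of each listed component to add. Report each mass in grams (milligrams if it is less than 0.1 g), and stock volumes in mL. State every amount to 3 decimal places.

Tris-HCl 56.382 mL; carbenicillin 1.920 mL; sodium thiosulfate 5.079 g

Target volume = 2152 mL = 2.152 L.
Tris-HCl: C1V1 = C2V2 → 52.4 mM × 2152 mL ÷ 2000 mM = 56.382 mL
carbenicillin: V = C2·V2/C1 = 63 µg/mL × 2152 mL ÷ 70600 µg/mL = 1.920 mL
sodium thiosulfate: 2.36 g/L × 2.152 L = 5.079 g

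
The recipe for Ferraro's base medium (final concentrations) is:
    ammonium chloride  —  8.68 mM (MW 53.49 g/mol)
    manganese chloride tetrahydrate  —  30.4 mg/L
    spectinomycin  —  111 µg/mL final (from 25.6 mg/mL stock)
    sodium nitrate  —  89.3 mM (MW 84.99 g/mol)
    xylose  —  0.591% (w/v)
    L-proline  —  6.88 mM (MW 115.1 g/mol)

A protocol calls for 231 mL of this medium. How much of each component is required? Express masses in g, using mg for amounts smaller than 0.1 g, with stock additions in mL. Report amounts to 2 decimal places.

Target volume = 231 mL = 0.231 L.
ammonium chloride: 8.68 mmol/L × 53.49 g/mol × 0.231 L ÷ 1000 = 0.11 g
manganese chloride tetrahydrate: 30.4 mg/L × 0.231 L = 7.02 mg
spectinomycin: dilute stock: 111 µg/mL × 231 mL ÷ 25600 µg/mL = 1.00 mL
sodium nitrate: 89.3 mmol/L × 84.99 g/mol × 0.231 L ÷ 1000 = 1.75 g
xylose: 0.591% w/v = 5.91 g/L → 5.91 × 0.231 L = 1.37 g
L-proline: 6.88 mmol/L × 115.1 g/mol × 0.231 L ÷ 1000 = 0.18 g

ammonium chloride 0.11 g; manganese chloride tetrahydrate 7.02 mg; spectinomycin 1.00 mL; sodium nitrate 1.75 g; xylose 1.37 g; L-proline 0.18 g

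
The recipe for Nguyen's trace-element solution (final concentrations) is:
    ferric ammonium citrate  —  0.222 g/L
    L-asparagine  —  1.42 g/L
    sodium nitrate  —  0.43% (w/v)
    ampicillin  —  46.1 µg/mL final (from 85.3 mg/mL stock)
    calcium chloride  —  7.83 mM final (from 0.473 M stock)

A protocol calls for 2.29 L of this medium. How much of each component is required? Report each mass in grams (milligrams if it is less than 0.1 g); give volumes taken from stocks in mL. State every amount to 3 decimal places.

Working volume: 2.29 L.
ferric ammonium citrate: 0.222 g/L × 2.29 L = 0.508 g
L-asparagine: 1.42 g/L × 2.29 L = 3.252 g
sodium nitrate: 0.43 g per 100 mL × 2290 mL ÷ 100 = 9.847 g
ampicillin: V = C2·V2/C1 = 46.1 µg/mL × 2290 mL ÷ 85300 µg/mL = 1.238 mL
calcium chloride: dilute stock: 7.83 mM × 2290 mL ÷ 473 mM = 37.908 mL

ferric ammonium citrate 0.508 g; L-asparagine 3.252 g; sodium nitrate 9.847 g; ampicillin 1.238 mL; calcium chloride 37.908 mL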